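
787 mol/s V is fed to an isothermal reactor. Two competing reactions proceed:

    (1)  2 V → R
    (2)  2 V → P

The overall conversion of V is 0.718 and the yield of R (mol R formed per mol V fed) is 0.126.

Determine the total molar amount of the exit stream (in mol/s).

504 mol/s

Yield of R: 1ξ₁ / 787 = 0.126 → ξ₁ = 99.16 mol/s.
Conversion of V: 2ξ₁ + 2ξ₂ = 0.718 × 787 = 565.1 → ξ₂ = 183.4 mol/s.
Outlet amounts (n = n₀ + Σ ν·ξ):
  V: 787 − 2(99.16) − 2(183.4) = 221.9
  R: 0 + 1(99.16) = 99.16
  P: 0 + 1(183.4) = 183.4
Total out = 221.9 + 99.16 + 183.4 = 504.5 mol/s.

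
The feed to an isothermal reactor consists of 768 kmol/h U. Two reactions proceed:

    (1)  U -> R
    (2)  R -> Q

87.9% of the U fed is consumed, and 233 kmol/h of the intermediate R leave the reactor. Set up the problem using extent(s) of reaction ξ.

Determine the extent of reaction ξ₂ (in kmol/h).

ξ₂ = 442 kmol/h

Conversion of U: U consumed = 1ξ₁ = 0.879 × 768 → ξ₁ = 675.1 kmol/h.
R balance: n_R = 0 + 1ξ₁ − 1ξ₂ = 233 → ξ₂ = (1·675.1 − 233)/1 = 442.1 kmol/h.
Outlet amounts (n = n₀ + Σ ν·ξ):
  U: 768 − 1(675.1) = 92.93
  R: 0 + 1(675.1) − 1(442.1) = 233
  Q: 0 + 1(442.1) = 442.1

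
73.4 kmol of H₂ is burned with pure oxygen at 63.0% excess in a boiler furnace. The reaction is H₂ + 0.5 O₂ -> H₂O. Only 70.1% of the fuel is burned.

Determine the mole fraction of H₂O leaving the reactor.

0.479

Stoichiometric O₂ = 0.5 × 73.4 = 36.7 kmol; O₂ fed = 36.7 × 1.630 = 59.82 kmol.
Fuel reacted = 0.701 × 73.4 → ξ = 51.45 kmol.
Outlet (n = n₀ + ν ξ):
  H₂: 73.4 − 1(51.45) = 21.95
  O₂: 59.82 − 0.5(51.45) = 34.09
  H₂O: 0 + 1(51.45) = 51.45
Total out = 107.5 kmol; y_H₂O = 51.45 / 107.5 = 0.4787.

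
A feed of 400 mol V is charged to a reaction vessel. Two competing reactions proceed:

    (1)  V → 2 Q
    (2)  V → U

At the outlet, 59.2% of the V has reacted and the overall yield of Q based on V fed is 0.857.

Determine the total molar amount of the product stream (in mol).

Yield of Q: 2ξ₁ / 400 = 0.857 → ξ₁ = 171.4 mol.
Conversion of V: 1ξ₁ + 1ξ₂ = 0.592 × 400 = 236.8 → ξ₂ = 65.4 mol.
Outlet amounts (n = n₀ + Σ ν·ξ):
  V: 400 − 1(171.4) − 1(65.4) = 163.2
  Q: 0 + 2(171.4) = 342.8
  U: 0 + 1(65.4) = 65.4
Total out = 163.2 + 342.8 + 65.4 = 571.4 mol.

571 mol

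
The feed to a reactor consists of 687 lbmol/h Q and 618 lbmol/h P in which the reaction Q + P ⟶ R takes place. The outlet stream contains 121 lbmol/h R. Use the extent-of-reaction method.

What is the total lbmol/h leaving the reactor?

For R: n = n₀ + 1ξ → 121 = 0 + 1ξ, giving ξ = 121 lbmol/h.
Outlet amounts (n = n₀ + ν ξ):
  Q: 687 − 1(121) = 566
  P: 618 − 1(121) = 497
  R: 0 + 1(121) = 121
Total out = 566 + 497 + 121 = 1184 lbmol/h.

1180 lbmol/h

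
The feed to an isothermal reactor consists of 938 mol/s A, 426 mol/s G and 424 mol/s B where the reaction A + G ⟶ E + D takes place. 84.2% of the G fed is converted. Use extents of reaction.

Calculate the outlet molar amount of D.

G reacted = 0.842 × 426 = 358.7 mol/s; ν_G = −1, so ξ = 358.7/1 = 358.7 mol/s.
Outlet amounts (n = n₀ + ν ξ):
  A: 938 − 1(358.7) = 579.3
  G: 426 − 1(358.7) = 67.31
  E: 0 + 1(358.7) = 358.7
  D: 0 + 1(358.7) = 358.7
  B: 424 (inert)

359 mol/s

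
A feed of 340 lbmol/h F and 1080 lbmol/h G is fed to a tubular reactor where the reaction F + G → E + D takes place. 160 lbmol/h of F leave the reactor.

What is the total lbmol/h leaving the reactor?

1420 lbmol/h

For F: n = n₀ − 1ξ → 160 = 340 − 1ξ, giving ξ = 180 lbmol/h.
Outlet amounts (n = n₀ + ν ξ):
  F: 340 − 1(180) = 160
  G: 1080 − 1(180) = 900
  E: 0 + 1(180) = 180
  D: 0 + 1(180) = 180
Total out = 160 + 900 + 180 + 180 = 1420 lbmol/h.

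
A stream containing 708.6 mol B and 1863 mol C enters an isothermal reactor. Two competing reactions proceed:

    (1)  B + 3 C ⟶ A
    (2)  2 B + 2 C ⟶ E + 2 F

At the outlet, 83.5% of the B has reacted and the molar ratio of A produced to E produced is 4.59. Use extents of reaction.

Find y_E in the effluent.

0.0721

Conversion of B: B consumed = 0.835 × 708.6 = 591.7 mol = 1ξ₁ + 2ξ₂.
Selectivity: 1ξ₁ / (1ξ₂) = 4.59 → ξ₁ = 4.59 ξ₂.
Substitute: (1·4.59 + 2) ξ₂ = 591.7 → ξ₂ = 89.78 mol, ξ₁ = 412.1 mol.
Outlet amounts (n = n₀ + Σ ν·ξ):
  B: 708.6 − 1(412.1) − 2(89.78) = 116.9
  C: 1863 − 3(412.1) − 2(89.78) = 447.1
  A: 0 + 1(412.1) = 412.1
  E: 0 + 1(89.78) = 89.78
  F: 0 + 2(89.78) = 179.6
Total out = 1245 mol; y_E = 89.78 / 1245 = 0.07209.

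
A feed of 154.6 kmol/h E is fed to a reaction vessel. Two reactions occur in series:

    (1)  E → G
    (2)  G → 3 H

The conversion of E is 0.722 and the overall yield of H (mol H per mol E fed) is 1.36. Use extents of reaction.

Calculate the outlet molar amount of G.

Conversion of E: E consumed = 1ξ₁ = 0.722 × 154.6 → ξ₁ = 111.6 kmol/h.
Yield of H: 3ξ₂ / 154.6 = 1.36 → ξ₂ = 70.09 kmol/h.
Outlet amounts (n = n₀ + Σ ν·ξ):
  E: 154.6 − 1(111.6) = 42.98
  G: 0 + 1(111.6) − 1(70.09) = 41.54
  H: 0 + 3(70.09) = 210.3

41.5 kmol/h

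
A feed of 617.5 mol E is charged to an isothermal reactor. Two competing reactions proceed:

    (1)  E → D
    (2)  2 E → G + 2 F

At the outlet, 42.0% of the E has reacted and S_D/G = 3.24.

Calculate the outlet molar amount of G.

Conversion of E: E consumed = 0.42 × 617.5 = 259.3 mol = 1ξ₁ + 2ξ₂.
Selectivity: 1ξ₁ / (1ξ₂) = 3.24 → ξ₁ = 3.24 ξ₂.
Substitute: (1·3.24 + 2) ξ₂ = 259.3 → ξ₂ = 49.49 mol, ξ₁ = 160.4 mol.
Outlet amounts (n = n₀ + Σ ν·ξ):
  E: 617.5 − 1(160.4) − 2(49.49) = 358.2
  D: 0 + 1(160.4) = 160.4
  G: 0 + 1(49.49) = 49.49
  F: 0 + 2(49.49) = 98.99

49.5 mol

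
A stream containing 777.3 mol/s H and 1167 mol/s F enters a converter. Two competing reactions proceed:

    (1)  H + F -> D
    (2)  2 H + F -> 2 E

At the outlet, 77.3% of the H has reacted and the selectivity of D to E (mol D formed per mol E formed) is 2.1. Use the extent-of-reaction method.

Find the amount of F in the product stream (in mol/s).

Conversion of H: H consumed = 0.773 × 777.3 = 600.9 mol/s = 1ξ₁ + 2ξ₂.
Selectivity: 1ξ₁ / (2ξ₂) = 2.1 → ξ₁ = 4.2 ξ₂.
Substitute: (1·4.2 + 2) ξ₂ = 600.9 → ξ₂ = 96.91 mol/s, ξ₁ = 407 mol/s.
Outlet amounts (n = n₀ + Σ ν·ξ):
  H: 777.3 − 1(407) − 2(96.91) = 176.4
  F: 1167 − 1(407) − 1(96.91) = 663.1
  D: 0 + 1(407) = 407
  E: 0 + 2(96.91) = 193.8

663 mol/s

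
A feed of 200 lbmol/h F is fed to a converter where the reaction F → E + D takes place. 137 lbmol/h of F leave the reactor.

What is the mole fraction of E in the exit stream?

0.24

For F: n = n₀ − 1ξ → 137 = 200 − 1ξ, giving ξ = 63 lbmol/h.
Outlet amounts (n = n₀ + ν ξ):
  F: 200 − 1(63) = 137
  E: 0 + 1(63) = 63
  D: 0 + 1(63) = 63
Total out = 263 lbmol/h; y_E = 63 / 263 = 0.2395.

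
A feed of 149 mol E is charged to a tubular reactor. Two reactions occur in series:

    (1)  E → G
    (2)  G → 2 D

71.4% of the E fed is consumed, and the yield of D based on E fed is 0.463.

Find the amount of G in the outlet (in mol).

71.9 mol

Conversion of E: E consumed = 1ξ₁ = 0.714 × 149 → ξ₁ = 106.4 mol.
Yield of D: 2ξ₂ / 149 = 0.463 → ξ₂ = 34.49 mol.
Outlet amounts (n = n₀ + Σ ν·ξ):
  E: 149 − 1(106.4) = 42.61
  G: 0 + 1(106.4) − 1(34.49) = 71.89
  D: 0 + 2(34.49) = 68.99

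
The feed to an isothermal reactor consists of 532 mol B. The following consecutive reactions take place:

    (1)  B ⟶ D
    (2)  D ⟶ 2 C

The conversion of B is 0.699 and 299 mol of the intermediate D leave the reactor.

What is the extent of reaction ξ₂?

ξ₂ = 72.9 mol

Conversion of B: B consumed = 1ξ₁ = 0.699 × 532 → ξ₁ = 371.9 mol.
D balance: n_D = 0 + 1ξ₁ − 1ξ₂ = 299 → ξ₂ = (1·371.9 − 299)/1 = 72.87 mol.
Outlet amounts (n = n₀ + Σ ν·ξ):
  B: 532 − 1(371.9) = 160.1
  D: 0 + 1(371.9) − 1(72.87) = 299
  C: 0 + 2(72.87) = 145.7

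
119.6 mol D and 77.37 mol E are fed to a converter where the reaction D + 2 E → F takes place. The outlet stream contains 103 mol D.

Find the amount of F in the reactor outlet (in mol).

For D: n = n₀ − 1ξ → 103 = 119.6 − 1ξ, giving ξ = 16.6 mol.
Outlet amounts (n = n₀ + ν ξ):
  D: 119.6 − 1(16.6) = 103
  E: 77.37 − 2(16.6) = 44.17
  F: 0 + 1(16.6) = 16.6

16.6 mol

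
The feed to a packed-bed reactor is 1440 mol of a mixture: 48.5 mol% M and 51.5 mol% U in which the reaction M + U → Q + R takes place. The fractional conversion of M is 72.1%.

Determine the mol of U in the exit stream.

238 mol

M reacted = 0.721 × 698.4 = 503.5 mol; ν_M = −1, so ξ = 503.5/1 = 503.5 mol.
Outlet amounts (n = n₀ + ν ξ):
  M: 698.4 − 1(503.5) = 194.9
  U: 741.6 − 1(503.5) = 238.1
  Q: 0 + 1(503.5) = 503.5
  R: 0 + 1(503.5) = 503.5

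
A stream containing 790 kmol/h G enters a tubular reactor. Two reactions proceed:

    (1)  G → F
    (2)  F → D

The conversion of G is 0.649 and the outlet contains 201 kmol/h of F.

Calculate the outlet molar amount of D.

Conversion of G: G consumed = 1ξ₁ = 0.649 × 790 → ξ₁ = 512.7 kmol/h.
F balance: n_F = 0 + 1ξ₁ − 1ξ₂ = 201 → ξ₂ = (1·512.7 − 201)/1 = 311.7 kmol/h.
Outlet amounts (n = n₀ + Σ ν·ξ):
  G: 790 − 1(512.7) = 277.3
  F: 0 + 1(512.7) − 1(311.7) = 201
  D: 0 + 1(311.7) = 311.7

312 kmol/h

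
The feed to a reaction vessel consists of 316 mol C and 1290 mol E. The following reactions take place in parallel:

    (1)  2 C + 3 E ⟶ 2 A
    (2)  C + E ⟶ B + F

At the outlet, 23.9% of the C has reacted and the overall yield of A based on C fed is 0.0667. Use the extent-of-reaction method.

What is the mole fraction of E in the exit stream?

0.765

Yield of A: 2ξ₁ / 316 = 0.0667 → ξ₁ = 10.54 mol.
Conversion of C: 2ξ₁ + 1ξ₂ = 0.239 × 316 = 75.52 → ξ₂ = 54.45 mol.
Outlet amounts (n = n₀ + Σ ν·ξ):
  C: 316 − 2(10.54) − 1(54.45) = 240.5
  E: 1290 − 3(10.54) − 1(54.45) = 1204
  A: 0 + 2(10.54) = 21.08
  B: 0 + 1(54.45) = 54.45
  F: 0 + 1(54.45) = 54.45
Total out = 1574 mol; y_E = 1204 / 1574 = 0.7647.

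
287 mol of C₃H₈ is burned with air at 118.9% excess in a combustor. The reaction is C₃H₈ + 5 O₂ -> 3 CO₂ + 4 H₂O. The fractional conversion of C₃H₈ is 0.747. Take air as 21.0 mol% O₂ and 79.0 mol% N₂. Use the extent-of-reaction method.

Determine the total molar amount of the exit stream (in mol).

15500 mol

Stoichiometric O₂ = 5 × 287 = 1435 mol; O₂ fed = 1435 × 2.189 = 3141 mol.
N₂ fed = 3141 × 79/21 = 11820 mol.
Fuel reacted = 0.747 × 287 → ξ = 214.4 mol.
Outlet (n = n₀ + ν ξ):
  C₃H₈: 287 − 1(214.4) = 72.61
  O₂: 3141 − 5(214.4) = 2069
  N₂: 11820 (inert)
  CO₂: 0 + 3(214.4) = 643.2
  H₂O: 0 + 4(214.4) = 857.6
Total out = 72.61 + 2069 + 11820 + 643.2 + 857.6 = 15460 mol.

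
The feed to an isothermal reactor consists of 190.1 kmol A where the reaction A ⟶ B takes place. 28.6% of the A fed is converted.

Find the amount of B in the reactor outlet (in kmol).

A reacted = 0.286 × 190.1 = 54.37 kmol; ν_A = −1, so ξ = 54.37/1 = 54.37 kmol.
Outlet amounts (n = n₀ + ν ξ):
  A: 190.1 − 1(54.37) = 135.7
  B: 0 + 1(54.37) = 54.37

54.4 kmol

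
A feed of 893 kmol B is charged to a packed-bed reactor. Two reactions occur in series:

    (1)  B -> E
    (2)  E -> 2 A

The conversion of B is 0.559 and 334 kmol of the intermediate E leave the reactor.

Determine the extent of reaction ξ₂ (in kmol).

Conversion of B: B consumed = 1ξ₁ = 0.559 × 893 → ξ₁ = 499.2 kmol.
E balance: n_E = 0 + 1ξ₁ − 1ξ₂ = 334 → ξ₂ = (1·499.2 − 334)/1 = 165.2 kmol.
Outlet amounts (n = n₀ + Σ ν·ξ):
  B: 893 − 1(499.2) = 393.8
  E: 0 + 1(499.2) − 1(165.2) = 334
  A: 0 + 2(165.2) = 330.4

ξ₂ = 165 kmol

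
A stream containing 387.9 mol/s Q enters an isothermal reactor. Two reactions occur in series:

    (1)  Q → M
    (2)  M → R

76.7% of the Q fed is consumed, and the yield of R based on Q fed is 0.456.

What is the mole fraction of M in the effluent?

0.311

Conversion of Q: Q consumed = 1ξ₁ = 0.767 × 387.9 → ξ₁ = 297.5 mol/s.
Yield of R: 1ξ₂ / 387.9 = 0.456 → ξ₂ = 176.9 mol/s.
Outlet amounts (n = n₀ + Σ ν·ξ):
  Q: 387.9 − 1(297.5) = 90.38
  M: 0 + 1(297.5) − 1(176.9) = 120.6
  R: 0 + 1(176.9) = 176.9
Total out = 387.9 mol/s; y_M = 120.6 / 387.9 = 0.311.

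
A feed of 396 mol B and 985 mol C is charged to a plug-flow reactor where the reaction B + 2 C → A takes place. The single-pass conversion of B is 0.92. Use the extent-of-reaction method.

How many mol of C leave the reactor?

B reacted = 0.92 × 396 = 364.3 mol; ν_B = −1, so ξ = 364.3/1 = 364.3 mol.
Outlet amounts (n = n₀ + ν ξ):
  B: 396 − 1(364.3) = 31.68
  C: 985 − 2(364.3) = 256.4
  A: 0 + 1(364.3) = 364.3

256 mol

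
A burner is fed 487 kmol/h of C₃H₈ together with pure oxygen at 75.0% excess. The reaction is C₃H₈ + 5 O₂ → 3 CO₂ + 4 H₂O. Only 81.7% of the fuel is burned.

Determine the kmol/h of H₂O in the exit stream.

Stoichiometric O₂ = 5 × 487 = 2435 kmol/h; O₂ fed = 2435 × 1.750 = 4261 kmol/h.
Fuel reacted = 0.817 × 487 → ξ = 397.9 kmol/h.
Outlet (n = n₀ + ν ξ):
  C₃H₈: 487 − 1(397.9) = 89.12
  O₂: 4261 − 5(397.9) = 2272
  CO₂: 0 + 3(397.9) = 1194
  H₂O: 0 + 4(397.9) = 1592

1590 kmol/h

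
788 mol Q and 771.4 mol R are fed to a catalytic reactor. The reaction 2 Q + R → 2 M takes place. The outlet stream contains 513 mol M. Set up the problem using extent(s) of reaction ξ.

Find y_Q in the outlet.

0.211

For M: n = n₀ + 2ξ → 513 = 0 + 2ξ, giving ξ = 256.5 mol.
Outlet amounts (n = n₀ + ν ξ):
  Q: 788 − 2(256.5) = 275
  R: 771.4 − 1(256.5) = 514.9
  M: 0 + 2(256.5) = 513
Total out = 1303 mol; y_Q = 275 / 1303 = 0.2111.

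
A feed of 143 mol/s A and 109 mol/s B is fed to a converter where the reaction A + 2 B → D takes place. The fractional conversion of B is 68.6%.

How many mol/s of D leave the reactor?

B reacted = 0.686 × 109 = 74.77 mol/s; ν_B = −2, so ξ = 74.77/2 = 37.39 mol/s.
Outlet amounts (n = n₀ + ν ξ):
  A: 143 − 1(37.39) = 105.6
  B: 109 − 2(37.39) = 34.23
  D: 0 + 1(37.39) = 37.39

37.4 mol/s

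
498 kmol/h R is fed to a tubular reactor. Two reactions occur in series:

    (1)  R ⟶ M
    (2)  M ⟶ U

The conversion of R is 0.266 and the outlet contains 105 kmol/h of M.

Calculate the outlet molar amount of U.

27.5 kmol/h

Conversion of R: R consumed = 1ξ₁ = 0.266 × 498 → ξ₁ = 132.5 kmol/h.
M balance: n_M = 0 + 1ξ₁ − 1ξ₂ = 105 → ξ₂ = (1·132.5 − 105)/1 = 27.47 kmol/h.
Outlet amounts (n = n₀ + Σ ν·ξ):
  R: 498 − 1(132.5) = 365.5
  M: 0 + 1(132.5) − 1(27.47) = 105
  U: 0 + 1(27.47) = 27.47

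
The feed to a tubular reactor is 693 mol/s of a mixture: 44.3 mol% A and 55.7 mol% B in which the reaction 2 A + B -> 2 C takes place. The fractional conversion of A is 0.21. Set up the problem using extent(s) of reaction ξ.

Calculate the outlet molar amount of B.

A reacted = 0.21 × 307 = 64.47 mol/s; ν_A = −2, so ξ = 64.47/2 = 32.23 mol/s.
Outlet amounts (n = n₀ + ν ξ):
  A: 307 − 2(32.23) = 242.5
  B: 386 − 1(32.23) = 353.8
  C: 0 + 2(32.23) = 64.47

354 mol/s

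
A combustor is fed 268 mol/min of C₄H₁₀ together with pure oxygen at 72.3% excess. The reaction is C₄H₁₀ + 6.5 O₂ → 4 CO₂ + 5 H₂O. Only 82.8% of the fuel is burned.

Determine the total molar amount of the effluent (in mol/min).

3600 mol/min

Stoichiometric O₂ = 6.5 × 268 = 1742 mol/min; O₂ fed = 1742 × 1.723 = 3001 mol/min.
Fuel reacted = 0.828 × 268 → ξ = 221.9 mol/min.
Outlet (n = n₀ + ν ξ):
  C₄H₁₀: 268 − 1(221.9) = 46.1
  O₂: 3001 − 6.5(221.9) = 1559
  CO₂: 0 + 4(221.9) = 887.6
  H₂O: 0 + 5(221.9) = 1110
Total out = 46.1 + 1559 + 887.6 + 1110 = 3602 mol/min.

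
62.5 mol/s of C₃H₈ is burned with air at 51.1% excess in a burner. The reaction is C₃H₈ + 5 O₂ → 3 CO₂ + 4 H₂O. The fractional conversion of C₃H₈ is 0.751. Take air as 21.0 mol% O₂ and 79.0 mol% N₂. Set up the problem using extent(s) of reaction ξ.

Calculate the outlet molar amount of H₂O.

188 mol/s

Stoichiometric O₂ = 5 × 62.5 = 312.5 mol/s; O₂ fed = 312.5 × 1.511 = 472.2 mol/s.
N₂ fed = 472.2 × 79/21 = 1776 mol/s.
Fuel reacted = 0.751 × 62.5 → ξ = 46.94 mol/s.
Outlet (n = n₀ + ν ξ):
  C₃H₈: 62.5 − 1(46.94) = 15.56
  O₂: 472.2 − 5(46.94) = 237.5
  N₂: 1776 (inert)
  CO₂: 0 + 3(46.94) = 140.8
  H₂O: 0 + 4(46.94) = 187.8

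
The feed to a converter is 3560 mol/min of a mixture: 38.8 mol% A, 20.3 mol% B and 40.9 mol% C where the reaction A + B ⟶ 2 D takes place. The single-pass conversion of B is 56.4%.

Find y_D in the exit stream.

B reacted = 0.564 × 722.7 = 407.6 mol/min; ν_B = −1, so ξ = 407.6/1 = 407.6 mol/min.
Outlet amounts (n = n₀ + ν ξ):
  A: 1381 − 1(407.6) = 973.7
  B: 722.7 − 1(407.6) = 315.1
  D: 0 + 2(407.6) = 815.2
  C: 1456 (inert)
Total out = 3560 mol/min; y_D = 815.2 / 3560 = 0.229.

0.229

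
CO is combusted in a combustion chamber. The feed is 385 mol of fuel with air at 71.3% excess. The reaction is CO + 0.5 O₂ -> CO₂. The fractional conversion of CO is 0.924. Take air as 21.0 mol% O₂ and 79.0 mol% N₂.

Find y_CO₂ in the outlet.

0.2

Stoichiometric O₂ = 0.5 × 385 = 192.5 mol; O₂ fed = 192.5 × 1.713 = 329.8 mol.
N₂ fed = 329.8 × 79/21 = 1240 mol.
Fuel reacted = 0.924 × 385 → ξ = 355.7 mol.
Outlet (n = n₀ + ν ξ):
  CO: 385 − 1(355.7) = 29.26
  O₂: 329.8 − 0.5(355.7) = 151.9
  N₂: 1240 (inert)
  CO₂: 0 + 1(355.7) = 355.7
Total out = 1777 mol; y_CO₂ = 355.7 / 1777 = 0.2001.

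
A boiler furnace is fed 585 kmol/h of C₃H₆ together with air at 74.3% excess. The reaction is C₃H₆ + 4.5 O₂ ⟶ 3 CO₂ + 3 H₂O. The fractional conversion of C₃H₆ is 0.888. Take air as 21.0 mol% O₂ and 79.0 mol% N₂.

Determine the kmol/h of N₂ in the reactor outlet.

17300 kmol/h

Stoichiometric O₂ = 4.5 × 585 = 2632 kmol/h; O₂ fed = 2632 × 1.743 = 4588 kmol/h.
N₂ fed = 4588 × 79/21 = 17260 kmol/h.
Fuel reacted = 0.888 × 585 → ξ = 519.5 kmol/h.
Outlet (n = n₀ + ν ξ):
  C₃H₆: 585 − 1(519.5) = 65.52
  O₂: 4588 − 4.5(519.5) = 2251
  N₂: 17260 (inert)
  CO₂: 0 + 3(519.5) = 1558
  H₂O: 0 + 3(519.5) = 1558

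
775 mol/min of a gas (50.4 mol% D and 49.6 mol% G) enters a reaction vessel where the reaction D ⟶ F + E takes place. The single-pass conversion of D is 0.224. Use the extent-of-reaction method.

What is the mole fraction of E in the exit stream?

D reacted = 0.224 × 390.6 = 87.49 mol/min; ν_D = −1, so ξ = 87.49/1 = 87.49 mol/min.
Outlet amounts (n = n₀ + ν ξ):
  D: 390.6 − 1(87.49) = 303.1
  F: 0 + 1(87.49) = 87.49
  E: 0 + 1(87.49) = 87.49
  G: 384.4 (inert)
Total out = 862.5 mol/min; y_E = 87.49 / 862.5 = 0.1014.

0.101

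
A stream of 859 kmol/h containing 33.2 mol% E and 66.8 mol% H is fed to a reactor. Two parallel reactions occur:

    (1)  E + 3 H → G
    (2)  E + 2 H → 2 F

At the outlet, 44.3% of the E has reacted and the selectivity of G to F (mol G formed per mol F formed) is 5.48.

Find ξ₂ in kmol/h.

ξ₂ = 10.6 kmol/h

Conversion of E: E consumed = 0.443 × 285.2 = 126.3 kmol/h = 1ξ₁ + 1ξ₂.
Selectivity: 1ξ₁ / (2ξ₂) = 5.48 → ξ₁ = 10.96 ξ₂.
Substitute: (1·10.96 + 1) ξ₂ = 126.3 → ξ₂ = 10.56 kmol/h, ξ₁ = 115.8 kmol/h.
Outlet amounts (n = n₀ + Σ ν·ξ):
  E: 285.2 − 1(115.8) − 1(10.56) = 158.8
  H: 573.8 − 3(115.8) − 2(10.56) = 205.4
  G: 0 + 1(115.8) = 115.8
  F: 0 + 2(10.56) = 21.13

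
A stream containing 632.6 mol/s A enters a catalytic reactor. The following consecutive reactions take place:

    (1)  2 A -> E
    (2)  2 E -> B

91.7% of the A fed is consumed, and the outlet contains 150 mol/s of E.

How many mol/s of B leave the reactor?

70 mol/s

Conversion of A: A consumed = 2ξ₁ = 0.917 × 632.6 → ξ₁ = 290 mol/s.
E balance: n_E = 0 + 1ξ₁ − 2ξ₂ = 150 → ξ₂ = (1·290 − 150)/2 = 70.02 mol/s.
Outlet amounts (n = n₀ + Σ ν·ξ):
  A: 632.6 − 2(290) = 52.51
  E: 0 + 1(290) − 2(70.02) = 150
  B: 0 + 1(70.02) = 70.02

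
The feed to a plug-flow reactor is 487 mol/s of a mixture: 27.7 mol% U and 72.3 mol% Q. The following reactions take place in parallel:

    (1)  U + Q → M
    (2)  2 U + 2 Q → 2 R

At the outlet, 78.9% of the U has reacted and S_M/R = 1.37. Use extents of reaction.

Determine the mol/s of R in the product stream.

Conversion of U: U consumed = 0.789 × 134.9 = 106.4 mol/s = 1ξ₁ + 2ξ₂.
Selectivity: 1ξ₁ / (2ξ₂) = 1.37 → ξ₁ = 2.74 ξ₂.
Substitute: (1·2.74 + 2) ξ₂ = 106.4 → ξ₂ = 22.45 mol/s, ξ₁ = 61.53 mol/s.
Outlet amounts (n = n₀ + Σ ν·ξ):
  U: 134.9 − 1(61.53) − 2(22.45) = 28.46
  Q: 352.1 − 1(61.53) − 2(22.45) = 245.7
  M: 0 + 1(61.53) = 61.53
  R: 0 + 2(22.45) = 44.91

44.9 mol/s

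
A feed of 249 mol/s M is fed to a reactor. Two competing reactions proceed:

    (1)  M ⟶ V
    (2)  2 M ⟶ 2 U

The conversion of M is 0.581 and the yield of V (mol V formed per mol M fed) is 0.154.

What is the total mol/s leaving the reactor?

249 mol/s

Yield of V: 1ξ₁ / 249 = 0.154 → ξ₁ = 38.35 mol/s.
Conversion of M: 1ξ₁ + 2ξ₂ = 0.581 × 249 = 144.7 → ξ₂ = 53.16 mol/s.
Outlet amounts (n = n₀ + Σ ν·ξ):
  M: 249 − 1(38.35) − 2(53.16) = 104.3
  V: 0 + 1(38.35) = 38.35
  U: 0 + 2(53.16) = 106.3
Total out = 104.3 + 38.35 + 106.3 = 249 mol/s.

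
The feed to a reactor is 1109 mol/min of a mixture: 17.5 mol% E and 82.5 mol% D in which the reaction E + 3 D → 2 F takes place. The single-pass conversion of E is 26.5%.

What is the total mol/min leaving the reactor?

1010 mol/min

E reacted = 0.265 × 194.1 = 51.43 mol/min; ν_E = −1, so ξ = 51.43/1 = 51.43 mol/min.
Outlet amounts (n = n₀ + ν ξ):
  E: 194.1 − 1(51.43) = 142.6
  D: 914.9 − 3(51.43) = 760.6
  F: 0 + 2(51.43) = 102.9
Total out = 142.6 + 760.6 + 102.9 = 1006 mol/min.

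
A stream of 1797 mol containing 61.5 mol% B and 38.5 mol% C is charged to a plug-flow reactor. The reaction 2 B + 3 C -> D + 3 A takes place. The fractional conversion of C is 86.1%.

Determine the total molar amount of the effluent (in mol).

1600 mol

C reacted = 0.861 × 691.8 = 595.7 mol; ν_C = −3, so ξ = 595.7/3 = 198.6 mol.
Outlet amounts (n = n₀ + ν ξ):
  B: 1105 − 2(198.6) = 708
  C: 691.8 − 3(198.6) = 96.17
  D: 0 + 1(198.6) = 198.6
  A: 0 + 3(198.6) = 595.7
Total out = 708 + 96.17 + 198.6 + 595.7 = 1598 mol.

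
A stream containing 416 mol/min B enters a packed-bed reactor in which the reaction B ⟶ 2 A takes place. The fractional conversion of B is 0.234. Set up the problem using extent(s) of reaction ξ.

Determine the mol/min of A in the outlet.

B reacted = 0.234 × 416 = 97.34 mol/min; ν_B = −1, so ξ = 97.34/1 = 97.34 mol/min.
Outlet amounts (n = n₀ + ν ξ):
  B: 416 − 1(97.34) = 318.7
  A: 0 + 2(97.34) = 194.7

195 mol/min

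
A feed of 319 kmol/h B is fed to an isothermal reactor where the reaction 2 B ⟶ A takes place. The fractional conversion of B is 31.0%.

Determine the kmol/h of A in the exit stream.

49.4 kmol/h

B reacted = 0.31 × 319 = 98.89 kmol/h; ν_B = −2, so ξ = 98.89/2 = 49.45 kmol/h.
Outlet amounts (n = n₀ + ν ξ):
  B: 319 − 2(49.45) = 220.1
  A: 0 + 1(49.45) = 49.45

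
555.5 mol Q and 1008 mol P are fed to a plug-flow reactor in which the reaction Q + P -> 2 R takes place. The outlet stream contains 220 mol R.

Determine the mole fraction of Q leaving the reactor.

0.285

For R: n = n₀ + 2ξ → 220 = 0 + 2ξ, giving ξ = 110 mol.
Outlet amounts (n = n₀ + ν ξ):
  Q: 555.5 − 1(110) = 445.5
  P: 1008 − 1(110) = 898
  R: 0 + 2(110) = 220
Total out = 1564 mol; y_Q = 445.5 / 1564 = 0.2849.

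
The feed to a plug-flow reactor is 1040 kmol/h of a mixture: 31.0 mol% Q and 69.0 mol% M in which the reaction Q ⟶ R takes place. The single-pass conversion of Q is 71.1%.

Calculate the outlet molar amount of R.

Q reacted = 0.711 × 322.4 = 229.2 kmol/h; ν_Q = −1, so ξ = 229.2/1 = 229.2 kmol/h.
Outlet amounts (n = n₀ + ν ξ):
  Q: 322.4 − 1(229.2) = 93.17
  R: 0 + 1(229.2) = 229.2
  M: 717.6 (inert)

229 kmol/h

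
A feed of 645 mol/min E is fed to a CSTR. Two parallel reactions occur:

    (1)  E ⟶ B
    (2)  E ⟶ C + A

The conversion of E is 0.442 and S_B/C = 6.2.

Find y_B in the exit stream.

Conversion of E: E consumed = 0.442 × 645 = 285.1 mol/min = 1ξ₁ + 1ξ₂.
Selectivity: 1ξ₁ / (1ξ₂) = 6.2 → ξ₁ = 6.2 ξ₂.
Substitute: (1·6.2 + 1) ξ₂ = 285.1 → ξ₂ = 39.6 mol/min, ξ₁ = 245.5 mol/min.
Outlet amounts (n = n₀ + Σ ν·ξ):
  E: 645 − 1(245.5) − 1(39.6) = 359.9
  B: 0 + 1(245.5) = 245.5
  C: 0 + 1(39.6) = 39.6
  A: 0 + 1(39.6) = 39.6
Total out = 684.6 mol/min; y_B = 245.5 / 684.6 = 0.3586.

0.359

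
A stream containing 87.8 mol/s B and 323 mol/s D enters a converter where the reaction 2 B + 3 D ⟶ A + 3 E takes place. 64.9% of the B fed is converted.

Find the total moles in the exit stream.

B reacted = 0.649 × 87.8 = 56.98 mol/s; ν_B = −2, so ξ = 56.98/2 = 28.49 mol/s.
Outlet amounts (n = n₀ + ν ξ):
  B: 87.8 − 2(28.49) = 30.82
  D: 323 − 3(28.49) = 237.5
  A: 0 + 1(28.49) = 28.49
  E: 0 + 3(28.49) = 85.47
Total out = 30.82 + 237.5 + 28.49 + 85.47 = 382.3 mol/s.

382 mol/s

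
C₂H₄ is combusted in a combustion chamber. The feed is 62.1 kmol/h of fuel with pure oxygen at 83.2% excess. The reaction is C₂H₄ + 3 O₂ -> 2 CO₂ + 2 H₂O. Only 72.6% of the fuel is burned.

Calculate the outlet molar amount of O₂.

206 kmol/h

Stoichiometric O₂ = 3 × 62.1 = 186.3 kmol/h; O₂ fed = 186.3 × 1.832 = 341.3 kmol/h.
Fuel reacted = 0.726 × 62.1 → ξ = 45.08 kmol/h.
Outlet (n = n₀ + ν ξ):
  C₂H₄: 62.1 − 1(45.08) = 17.02
  O₂: 341.3 − 3(45.08) = 206
  CO₂: 0 + 2(45.08) = 90.17
  H₂O: 0 + 2(45.08) = 90.17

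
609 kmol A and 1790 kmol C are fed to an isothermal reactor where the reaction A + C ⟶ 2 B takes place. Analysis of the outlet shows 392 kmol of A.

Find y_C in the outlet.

For A: n = n₀ − 1ξ → 392 = 609 − 1ξ, giving ξ = 217 kmol.
Outlet amounts (n = n₀ + ν ξ):
  A: 609 − 1(217) = 392
  C: 1790 − 1(217) = 1573
  B: 0 + 2(217) = 434
Total out = 2399 kmol; y_C = 1573 / 2399 = 0.6557.

0.656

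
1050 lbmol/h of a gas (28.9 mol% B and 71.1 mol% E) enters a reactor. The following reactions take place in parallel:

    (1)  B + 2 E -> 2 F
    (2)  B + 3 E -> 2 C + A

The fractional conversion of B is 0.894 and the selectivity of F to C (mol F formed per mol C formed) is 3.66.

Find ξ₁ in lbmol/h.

Conversion of B: B consumed = 0.894 × 303.4 = 271.3 lbmol/h = 1ξ₁ + 1ξ₂.
Selectivity: 2ξ₁ / (2ξ₂) = 3.66 → ξ₁ = 3.66 ξ₂.
Substitute: (1·3.66 + 1) ξ₂ = 271.3 → ξ₂ = 58.22 lbmol/h, ξ₁ = 213.1 lbmol/h.
Outlet amounts (n = n₀ + Σ ν·ξ):
  B: 303.4 − 1(213.1) − 1(58.22) = 32.17
  E: 746.5 − 2(213.1) − 3(58.22) = 145.8
  F: 0 + 2(213.1) = 426.1
  C: 0 + 2(58.22) = 116.4
  A: 0 + 1(58.22) = 58.22

ξ₁ = 213 lbmol/h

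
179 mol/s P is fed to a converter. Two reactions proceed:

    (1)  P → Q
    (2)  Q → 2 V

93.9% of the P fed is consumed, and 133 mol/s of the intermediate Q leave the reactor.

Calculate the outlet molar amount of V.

Conversion of P: P consumed = 1ξ₁ = 0.939 × 179 → ξ₁ = 168.1 mol/s.
Q balance: n_Q = 0 + 1ξ₁ − 1ξ₂ = 133 → ξ₂ = (1·168.1 − 133)/1 = 35.08 mol/s.
Outlet amounts (n = n₀ + Σ ν·ξ):
  P: 179 − 1(168.1) = 10.92
  Q: 0 + 1(168.1) − 1(35.08) = 133
  V: 0 + 2(35.08) = 70.16

70.2 mol/s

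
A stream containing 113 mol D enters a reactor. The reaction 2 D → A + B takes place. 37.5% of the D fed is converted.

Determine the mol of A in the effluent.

D reacted = 0.375 × 113 = 42.38 mol; ν_D = −2, so ξ = 42.38/2 = 21.19 mol.
Outlet amounts (n = n₀ + ν ξ):
  D: 113 − 2(21.19) = 70.62
  A: 0 + 1(21.19) = 21.19
  B: 0 + 1(21.19) = 21.19

21.2 mol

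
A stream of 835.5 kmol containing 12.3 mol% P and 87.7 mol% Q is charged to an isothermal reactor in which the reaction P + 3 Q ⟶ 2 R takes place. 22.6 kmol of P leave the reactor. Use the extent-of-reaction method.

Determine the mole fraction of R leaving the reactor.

For P: n = n₀ − 1ξ → 22.6 = 102.8 − 1ξ, giving ξ = 80.17 kmol.
Outlet amounts (n = n₀ + ν ξ):
  P: 102.8 − 1(80.17) = 22.6
  Q: 732.7 − 3(80.17) = 492.2
  R: 0 + 2(80.17) = 160.3
Total out = 675.2 kmol; y_R = 160.3 / 675.2 = 0.2375.

0.237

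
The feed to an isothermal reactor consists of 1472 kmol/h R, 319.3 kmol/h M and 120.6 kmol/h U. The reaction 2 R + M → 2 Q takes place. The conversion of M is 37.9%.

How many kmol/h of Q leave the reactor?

M reacted = 0.379 × 319.3 = 121 kmol/h; ν_M = −1, so ξ = 121/1 = 121 kmol/h.
Outlet amounts (n = n₀ + ν ξ):
  R: 1472 − 2(121) = 1230
  M: 319.3 − 1(121) = 198.3
  Q: 0 + 2(121) = 242
  U: 120.6 (inert)

242 kmol/h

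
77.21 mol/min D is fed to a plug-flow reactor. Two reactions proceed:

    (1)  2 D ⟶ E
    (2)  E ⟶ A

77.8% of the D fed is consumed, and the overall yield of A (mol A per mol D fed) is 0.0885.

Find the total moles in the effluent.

Conversion of D: D consumed = 2ξ₁ = 0.778 × 77.21 → ξ₁ = 30.03 mol/min.
Yield of A: 1ξ₂ / 77.21 = 0.0885 → ξ₂ = 6.833 mol/min.
Outlet amounts (n = n₀ + Σ ν·ξ):
  D: 77.21 − 2(30.03) = 17.14
  E: 0 + 1(30.03) − 1(6.833) = 23.2
  A: 0 + 1(6.833) = 6.833
Total out = 17.14 + 23.2 + 6.833 = 47.18 mol/min.

47.2 mol/min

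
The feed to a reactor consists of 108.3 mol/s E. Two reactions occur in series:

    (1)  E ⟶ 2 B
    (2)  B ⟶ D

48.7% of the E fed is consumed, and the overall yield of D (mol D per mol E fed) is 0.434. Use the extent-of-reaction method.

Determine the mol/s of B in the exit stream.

Conversion of E: E consumed = 1ξ₁ = 0.487 × 108.3 → ξ₁ = 52.74 mol/s.
Yield of D: 1ξ₂ / 108.3 = 0.434 → ξ₂ = 47 mol/s.
Outlet amounts (n = n₀ + Σ ν·ξ):
  E: 108.3 − 1(52.74) = 55.56
  B: 0 + 2(52.74) − 1(47) = 58.48
  D: 0 + 1(47) = 47

58.5 mol/s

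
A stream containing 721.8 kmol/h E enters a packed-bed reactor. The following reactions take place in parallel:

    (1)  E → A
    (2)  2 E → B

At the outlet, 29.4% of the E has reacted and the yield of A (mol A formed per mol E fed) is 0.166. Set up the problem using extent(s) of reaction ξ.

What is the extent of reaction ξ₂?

ξ₂ = 46.2 kmol/h

Yield of A: 1ξ₁ / 721.8 = 0.166 → ξ₁ = 119.8 kmol/h.
Conversion of E: 1ξ₁ + 2ξ₂ = 0.294 × 721.8 = 212.2 → ξ₂ = 46.2 kmol/h.
Outlet amounts (n = n₀ + Σ ν·ξ):
  E: 721.8 − 1(119.8) − 2(46.2) = 509.6
  A: 0 + 1(119.8) = 119.8
  B: 0 + 1(46.2) = 46.2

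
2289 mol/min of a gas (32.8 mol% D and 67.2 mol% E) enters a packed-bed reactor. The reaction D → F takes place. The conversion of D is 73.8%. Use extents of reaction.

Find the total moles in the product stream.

D reacted = 0.738 × 750.8 = 554.1 mol/min; ν_D = −1, so ξ = 554.1/1 = 554.1 mol/min.
Outlet amounts (n = n₀ + ν ξ):
  D: 750.8 − 1(554.1) = 196.7
  F: 0 + 1(554.1) = 554.1
  E: 1538 (inert)
Total out = 196.7 + 554.1 + 1538 = 2289 mol/min.

2290 mol/min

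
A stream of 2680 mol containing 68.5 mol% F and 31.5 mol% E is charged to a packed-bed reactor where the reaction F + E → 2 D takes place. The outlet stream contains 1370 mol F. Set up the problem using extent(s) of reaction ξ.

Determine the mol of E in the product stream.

378 mol

For F: n = n₀ − 1ξ → 1370 = 1836 − 1ξ, giving ξ = 465.8 mol.
Outlet amounts (n = n₀ + ν ξ):
  F: 1836 − 1(465.8) = 1370
  E: 844.2 − 1(465.8) = 378.4
  D: 0 + 2(465.8) = 931.6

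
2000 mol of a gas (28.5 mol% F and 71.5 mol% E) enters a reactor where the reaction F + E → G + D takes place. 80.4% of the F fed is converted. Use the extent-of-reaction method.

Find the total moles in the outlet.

F reacted = 0.804 × 570 = 458.3 mol; ν_F = −1, so ξ = 458.3/1 = 458.3 mol.
Outlet amounts (n = n₀ + ν ξ):
  F: 570 − 1(458.3) = 111.7
  E: 1430 − 1(458.3) = 971.7
  G: 0 + 1(458.3) = 458.3
  D: 0 + 1(458.3) = 458.3
Total out = 111.7 + 971.7 + 458.3 + 458.3 = 2000 mol.

2000 mol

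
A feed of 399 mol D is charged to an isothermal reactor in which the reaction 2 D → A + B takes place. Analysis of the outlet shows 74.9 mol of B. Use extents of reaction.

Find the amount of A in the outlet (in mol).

74.9 mol

For B: n = n₀ + 1ξ → 74.9 = 0 + 1ξ, giving ξ = 74.9 mol.
Outlet amounts (n = n₀ + ν ξ):
  D: 399 − 2(74.9) = 249.2
  A: 0 + 1(74.9) = 74.9
  B: 0 + 1(74.9) = 74.9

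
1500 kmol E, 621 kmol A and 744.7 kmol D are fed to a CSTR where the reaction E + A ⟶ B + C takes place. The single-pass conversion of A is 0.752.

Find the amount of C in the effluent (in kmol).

467 kmol

A reacted = 0.752 × 621 = 467 kmol; ν_A = −1, so ξ = 467/1 = 467 kmol.
Outlet amounts (n = n₀ + ν ξ):
  E: 1500 − 1(467) = 1033
  A: 621 − 1(467) = 154
  B: 0 + 1(467) = 467
  C: 0 + 1(467) = 467
  D: 744.7 (inert)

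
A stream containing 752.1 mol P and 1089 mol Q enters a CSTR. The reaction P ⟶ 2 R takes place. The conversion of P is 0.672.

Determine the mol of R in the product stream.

1010 mol

P reacted = 0.672 × 752.1 = 505.4 mol; ν_P = −1, so ξ = 505.4/1 = 505.4 mol.
Outlet amounts (n = n₀ + ν ξ):
  P: 752.1 − 1(505.4) = 246.7
  R: 0 + 2(505.4) = 1011
  Q: 1089 (inert)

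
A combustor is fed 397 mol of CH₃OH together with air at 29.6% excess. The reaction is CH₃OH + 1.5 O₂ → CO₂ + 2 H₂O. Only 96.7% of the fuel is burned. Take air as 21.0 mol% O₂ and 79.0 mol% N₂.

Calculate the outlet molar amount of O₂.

Stoichiometric O₂ = 1.5 × 397 = 595.5 mol; O₂ fed = 595.5 × 1.296 = 771.8 mol.
N₂ fed = 771.8 × 79/21 = 2903 mol.
Fuel reacted = 0.967 × 397 → ξ = 383.9 mol.
Outlet (n = n₀ + ν ξ):
  CH₃OH: 397 − 1(383.9) = 13.1
  O₂: 771.8 − 1.5(383.9) = 195.9
  N₂: 2903 (inert)
  CO₂: 0 + 1(383.9) = 383.9
  H₂O: 0 + 2(383.9) = 767.8

196 mol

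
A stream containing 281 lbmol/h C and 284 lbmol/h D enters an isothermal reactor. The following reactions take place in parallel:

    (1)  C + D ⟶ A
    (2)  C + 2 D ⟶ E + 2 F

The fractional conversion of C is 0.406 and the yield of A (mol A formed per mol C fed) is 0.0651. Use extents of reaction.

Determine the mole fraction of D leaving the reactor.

0.136

Yield of A: 1ξ₁ / 281 = 0.0651 → ξ₁ = 18.29 lbmol/h.
Conversion of C: 1ξ₁ + 1ξ₂ = 0.406 × 281 = 114.1 → ξ₂ = 95.79 lbmol/h.
Outlet amounts (n = n₀ + Σ ν·ξ):
  C: 281 − 1(18.29) − 1(95.79) = 166.9
  D: 284 − 1(18.29) − 2(95.79) = 74.12
  A: 0 + 1(18.29) = 18.29
  E: 0 + 1(95.79) = 95.79
  F: 0 + 2(95.79) = 191.6
Total out = 546.7 lbmol/h; y_D = 74.12 / 546.7 = 0.1356.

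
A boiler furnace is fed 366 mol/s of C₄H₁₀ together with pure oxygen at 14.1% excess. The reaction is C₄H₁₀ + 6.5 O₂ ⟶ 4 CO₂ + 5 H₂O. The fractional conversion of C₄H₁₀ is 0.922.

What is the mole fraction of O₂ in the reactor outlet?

Stoichiometric O₂ = 6.5 × 366 = 2379 mol/s; O₂ fed = 2379 × 1.141 = 2714 mol/s.
Fuel reacted = 0.922 × 366 → ξ = 337.5 mol/s.
Outlet (n = n₀ + ν ξ):
  C₄H₁₀: 366 − 1(337.5) = 28.55
  O₂: 2714 − 6.5(337.5) = 521
  CO₂: 0 + 4(337.5) = 1350
  H₂O: 0 + 5(337.5) = 1687
Total out = 3587 mol/s; y_O₂ = 521 / 3587 = 0.1453.

0.145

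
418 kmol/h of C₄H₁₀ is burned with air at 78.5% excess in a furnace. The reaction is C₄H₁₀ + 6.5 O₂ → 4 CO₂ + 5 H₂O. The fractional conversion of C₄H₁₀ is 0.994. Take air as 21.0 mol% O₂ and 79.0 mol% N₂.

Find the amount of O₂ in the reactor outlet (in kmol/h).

2150 kmol/h

Stoichiometric O₂ = 6.5 × 418 = 2717 kmol/h; O₂ fed = 2717 × 1.785 = 4850 kmol/h.
N₂ fed = 4850 × 79/21 = 18240 kmol/h.
Fuel reacted = 0.994 × 418 → ξ = 415.5 kmol/h.
Outlet (n = n₀ + ν ξ):
  C₄H₁₀: 418 − 1(415.5) = 2.508
  O₂: 4850 − 6.5(415.5) = 2149
  N₂: 18240 (inert)
  CO₂: 0 + 4(415.5) = 1662
  H₂O: 0 + 5(415.5) = 2077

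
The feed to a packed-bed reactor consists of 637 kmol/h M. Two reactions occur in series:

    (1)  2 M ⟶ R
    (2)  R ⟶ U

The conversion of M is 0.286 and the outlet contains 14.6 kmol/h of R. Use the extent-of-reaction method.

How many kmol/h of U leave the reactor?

Conversion of M: M consumed = 2ξ₁ = 0.286 × 637 → ξ₁ = 91.09 kmol/h.
R balance: n_R = 0 + 1ξ₁ − 1ξ₂ = 14.6 → ξ₂ = (1·91.09 − 14.6)/1 = 76.49 kmol/h.
Outlet amounts (n = n₀ + Σ ν·ξ):
  M: 637 − 2(91.09) = 454.8
  R: 0 + 1(91.09) − 1(76.49) = 14.6
  U: 0 + 1(76.49) = 76.49

76.5 kmol/h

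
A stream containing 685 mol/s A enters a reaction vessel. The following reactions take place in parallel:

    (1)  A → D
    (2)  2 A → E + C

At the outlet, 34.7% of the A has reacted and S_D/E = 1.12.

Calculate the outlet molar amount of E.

76.2 mol/s

Conversion of A: A consumed = 0.347 × 685 = 237.7 mol/s = 1ξ₁ + 2ξ₂.
Selectivity: 1ξ₁ / (1ξ₂) = 1.12 → ξ₁ = 1.12 ξ₂.
Substitute: (1·1.12 + 2) ξ₂ = 237.7 → ξ₂ = 76.18 mol/s, ξ₁ = 85.33 mol/s.
Outlet amounts (n = n₀ + Σ ν·ξ):
  A: 685 − 1(85.33) − 2(76.18) = 447.3
  D: 0 + 1(85.33) = 85.33
  E: 0 + 1(76.18) = 76.18
  C: 0 + 1(76.18) = 76.18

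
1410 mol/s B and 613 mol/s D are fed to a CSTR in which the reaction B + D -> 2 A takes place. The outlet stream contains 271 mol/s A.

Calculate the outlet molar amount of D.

For A: n = n₀ + 2ξ → 271 = 0 + 2ξ, giving ξ = 135.5 mol/s.
Outlet amounts (n = n₀ + ν ξ):
  B: 1410 − 1(135.5) = 1274
  D: 613 − 1(135.5) = 477.5
  A: 0 + 2(135.5) = 271

478 mol/s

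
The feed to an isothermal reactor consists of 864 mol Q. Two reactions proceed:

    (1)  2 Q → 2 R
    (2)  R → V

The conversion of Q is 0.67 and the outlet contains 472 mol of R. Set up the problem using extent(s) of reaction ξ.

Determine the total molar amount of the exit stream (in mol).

864 mol

Conversion of Q: Q consumed = 2ξ₁ = 0.67 × 864 → ξ₁ = 289.4 mol.
R balance: n_R = 0 + 2ξ₁ − 1ξ₂ = 472 → ξ₂ = (2·289.4 − 472)/1 = 106.9 mol.
Outlet amounts (n = n₀ + Σ ν·ξ):
  Q: 864 − 2(289.4) = 285.1
  R: 0 + 2(289.4) − 1(106.9) = 472
  V: 0 + 1(106.9) = 106.9
Total out = 285.1 + 472 + 106.9 = 864 mol.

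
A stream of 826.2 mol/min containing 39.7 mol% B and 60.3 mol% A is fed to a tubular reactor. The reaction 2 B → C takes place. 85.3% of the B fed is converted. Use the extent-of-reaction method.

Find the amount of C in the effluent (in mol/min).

140 mol/min

B reacted = 0.853 × 328 = 279.8 mol/min; ν_B = −2, so ξ = 279.8/2 = 139.9 mol/min.
Outlet amounts (n = n₀ + ν ξ):
  B: 328 − 2(139.9) = 48.22
  C: 0 + 1(139.9) = 139.9
  A: 498.2 (inert)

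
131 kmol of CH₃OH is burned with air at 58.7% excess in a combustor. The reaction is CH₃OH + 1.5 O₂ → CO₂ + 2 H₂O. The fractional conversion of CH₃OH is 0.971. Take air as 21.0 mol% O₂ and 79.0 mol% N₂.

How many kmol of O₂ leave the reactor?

121 kmol

Stoichiometric O₂ = 1.5 × 131 = 196.5 kmol; O₂ fed = 196.5 × 1.587 = 311.8 kmol.
N₂ fed = 311.8 × 79/21 = 1173 kmol.
Fuel reacted = 0.971 × 131 → ξ = 127.2 kmol.
Outlet (n = n₀ + ν ξ):
  CH₃OH: 131 − 1(127.2) = 3.799
  O₂: 311.8 − 1.5(127.2) = 121
  N₂: 1173 (inert)
  CO₂: 0 + 1(127.2) = 127.2
  H₂O: 0 + 2(127.2) = 254.4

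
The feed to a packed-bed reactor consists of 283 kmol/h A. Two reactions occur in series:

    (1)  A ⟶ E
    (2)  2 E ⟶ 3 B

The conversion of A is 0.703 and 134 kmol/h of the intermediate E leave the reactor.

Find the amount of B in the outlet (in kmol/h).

97.4 kmol/h

Conversion of A: A consumed = 1ξ₁ = 0.703 × 283 → ξ₁ = 198.9 kmol/h.
E balance: n_E = 0 + 1ξ₁ − 2ξ₂ = 134 → ξ₂ = (1·198.9 − 134)/2 = 32.47 kmol/h.
Outlet amounts (n = n₀ + Σ ν·ξ):
  A: 283 − 1(198.9) = 84.05
  E: 0 + 1(198.9) − 2(32.47) = 134
  B: 0 + 3(32.47) = 97.42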